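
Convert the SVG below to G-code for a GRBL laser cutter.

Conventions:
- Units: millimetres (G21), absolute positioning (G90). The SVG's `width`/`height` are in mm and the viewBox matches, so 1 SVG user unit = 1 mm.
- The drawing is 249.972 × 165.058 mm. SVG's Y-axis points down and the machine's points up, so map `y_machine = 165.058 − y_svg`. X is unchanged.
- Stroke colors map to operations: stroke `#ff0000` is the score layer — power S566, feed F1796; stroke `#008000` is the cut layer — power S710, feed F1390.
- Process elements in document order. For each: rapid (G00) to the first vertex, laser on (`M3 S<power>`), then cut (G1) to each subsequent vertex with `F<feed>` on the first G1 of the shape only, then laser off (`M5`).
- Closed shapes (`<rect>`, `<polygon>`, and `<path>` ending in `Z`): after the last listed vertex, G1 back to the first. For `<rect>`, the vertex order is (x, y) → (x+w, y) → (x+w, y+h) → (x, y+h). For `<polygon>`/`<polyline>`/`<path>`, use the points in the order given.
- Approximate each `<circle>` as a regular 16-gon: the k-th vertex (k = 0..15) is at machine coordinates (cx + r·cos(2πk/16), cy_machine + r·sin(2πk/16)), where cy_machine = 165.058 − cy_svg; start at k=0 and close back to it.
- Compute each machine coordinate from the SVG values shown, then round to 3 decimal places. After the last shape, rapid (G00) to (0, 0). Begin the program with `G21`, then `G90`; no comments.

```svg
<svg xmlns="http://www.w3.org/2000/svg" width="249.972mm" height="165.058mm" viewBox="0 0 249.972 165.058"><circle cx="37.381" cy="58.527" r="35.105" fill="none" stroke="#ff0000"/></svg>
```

1 u = 1 mm; y_m = 165.058 − y.

[1] `<circle>` circle, #ff0000→score S566 F1796: (72.486,106.531) → (69.814,119.965) → (62.204,131.354) → (50.815,138.964) → (37.381,141.636) → (23.947,138.964) → (12.558,131.354) → (4.948,119.965) → (2.276,106.531) → (4.948,93.097) → (12.558,81.708) → (23.947,74.098) → (37.381,71.426) → (50.815,74.098) → (62.204,81.708) → (69.814,93.097) → (72.486,106.531) (closed)

G21
G90
G00 X72.486 Y106.531
M3 S566
G1 X69.814 Y119.965 F1796
G1 X62.204 Y131.354
G1 X50.815 Y138.964
G1 X37.381 Y141.636
G1 X23.947 Y138.964
G1 X12.558 Y131.354
G1 X4.948 Y119.965
G1 X2.276 Y106.531
G1 X4.948 Y93.097
G1 X12.558 Y81.708
G1 X23.947 Y74.098
G1 X37.381 Y71.426
G1 X50.815 Y74.098
G1 X62.204 Y81.708
G1 X69.814 Y93.097
G1 X72.486 Y106.531
M5
G00 X0.000 Y0.000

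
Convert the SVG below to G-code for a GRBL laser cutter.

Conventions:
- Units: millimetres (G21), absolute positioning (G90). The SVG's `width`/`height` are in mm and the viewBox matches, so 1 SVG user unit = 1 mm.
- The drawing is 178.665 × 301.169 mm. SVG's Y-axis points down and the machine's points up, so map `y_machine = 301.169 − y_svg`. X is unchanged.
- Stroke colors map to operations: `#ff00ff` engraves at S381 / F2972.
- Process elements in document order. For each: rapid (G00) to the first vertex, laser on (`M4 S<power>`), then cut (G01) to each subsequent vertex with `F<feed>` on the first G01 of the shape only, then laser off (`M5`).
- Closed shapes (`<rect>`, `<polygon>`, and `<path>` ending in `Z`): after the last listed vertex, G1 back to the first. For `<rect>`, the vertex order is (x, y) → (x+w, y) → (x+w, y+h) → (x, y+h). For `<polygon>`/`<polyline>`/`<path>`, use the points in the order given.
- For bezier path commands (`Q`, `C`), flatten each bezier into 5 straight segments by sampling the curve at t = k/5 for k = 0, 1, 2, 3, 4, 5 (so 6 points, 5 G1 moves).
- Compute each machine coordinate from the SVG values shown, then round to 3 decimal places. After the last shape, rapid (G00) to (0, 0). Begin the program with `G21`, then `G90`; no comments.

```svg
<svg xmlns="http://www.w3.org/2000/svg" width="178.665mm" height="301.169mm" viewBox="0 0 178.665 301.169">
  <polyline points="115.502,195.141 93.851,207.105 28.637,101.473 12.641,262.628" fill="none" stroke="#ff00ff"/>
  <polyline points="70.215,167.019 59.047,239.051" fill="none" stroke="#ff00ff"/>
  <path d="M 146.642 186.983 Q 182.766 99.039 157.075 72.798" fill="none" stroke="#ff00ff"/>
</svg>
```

viewBox `0 0 178.665 301.169` with mm width/height → 1 unit = 1 mm. Flip: y_m = 301.169 − y_svg.

**Shape 1** — `<polyline>` open polyline, stroke `#ff00ff` → engrave (S381, F2972). Machine vertices: (115.502,106.028) → (93.851,94.064) → (28.637,199.696) → (12.641,38.541). Open path.

**Shape 2** — `<polyline>` line segment, stroke `#ff00ff` → engrave (S381, F2972). Machine vertices: (70.215,134.150) → (59.047,62.118). Open path.

**Shape 3** — `<path>` quadratic bezier, stroke `#ff00ff` → engrave (S381, F2972). Control points (SVG): P0=(146.642,186.983), P1=(182.766,99.039), P2=(157.075,72.798); sampled at t=k/5. Machine vertices: (146.642,114.186) → (158.619,146.895) → (165.651,174.669) → (167.737,197.506) → (164.879,215.406) → (157.075,228.371). Open path.

G21
G90
G00 X115.502 Y106.028
M4 S381
G01 X93.851 Y94.064 F2972
G01 X28.637 Y199.696
G01 X12.641 Y38.541
M5
G00 X70.215 Y134.150
M4 S381
G01 X59.047 Y62.118 F2972
M5
G00 X146.642 Y114.186
M4 S381
G01 X158.619 Y146.895 F2972
G01 X165.651 Y174.669
G01 X167.737 Y197.506
G01 X164.879 Y215.406
G01 X157.075 Y228.371
M5
G00 X0.000 Y0.000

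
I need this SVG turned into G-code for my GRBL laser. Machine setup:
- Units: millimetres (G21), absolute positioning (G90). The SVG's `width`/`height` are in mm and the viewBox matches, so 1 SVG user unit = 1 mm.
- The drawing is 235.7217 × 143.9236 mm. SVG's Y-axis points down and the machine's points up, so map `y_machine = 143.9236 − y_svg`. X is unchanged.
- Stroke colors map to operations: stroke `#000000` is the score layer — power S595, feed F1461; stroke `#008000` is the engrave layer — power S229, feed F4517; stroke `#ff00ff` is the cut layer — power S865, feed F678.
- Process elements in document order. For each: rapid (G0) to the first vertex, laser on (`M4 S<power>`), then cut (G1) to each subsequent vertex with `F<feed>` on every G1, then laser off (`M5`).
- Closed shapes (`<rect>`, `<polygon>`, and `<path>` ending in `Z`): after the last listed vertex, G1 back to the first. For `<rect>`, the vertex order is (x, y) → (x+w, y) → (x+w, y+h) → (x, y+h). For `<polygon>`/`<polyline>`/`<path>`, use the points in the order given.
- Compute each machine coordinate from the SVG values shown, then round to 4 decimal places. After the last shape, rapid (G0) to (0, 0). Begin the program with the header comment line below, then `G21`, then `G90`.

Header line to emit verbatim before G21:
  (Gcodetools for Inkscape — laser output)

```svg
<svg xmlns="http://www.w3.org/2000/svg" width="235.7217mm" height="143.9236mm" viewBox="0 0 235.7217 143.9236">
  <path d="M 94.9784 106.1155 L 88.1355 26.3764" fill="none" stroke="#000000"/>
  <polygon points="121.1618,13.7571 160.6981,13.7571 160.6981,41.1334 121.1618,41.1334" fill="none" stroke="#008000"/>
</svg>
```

(Gcodetools for Inkscape — laser output)
G21
G90
G0 X94.9784 Y37.8081
M4 S595
G1 X88.1355 Y117.5472 F1461
M5
G0 X121.1618 Y130.1665
M4 S229
G1 X160.6981 Y130.1665 F4517
G1 X160.6981 Y102.7902 F4517
G1 X121.1618 Y102.7902 F4517
G1 X121.1618 Y130.1665 F4517
M5
G0 X0.0000 Y0.0000

viewBox `0 0 235.7217 143.9236` with mm width/height → 1 unit = 1 mm. Flip: y_m = 143.9236 − y_svg.

**Shape 1** — `<path>` line segment, stroke `#000000` → score (S595, F1461). Machine vertices: (94.9784,37.8081) → (88.1355,117.5472). Open path.

**Shape 2** — `<polygon>` rectangle, stroke `#008000` → engrave (S229, F4517). Machine vertices: (121.1618,130.1665) → (160.6981,130.1665) → (160.6981,102.7902) → (121.1618,102.7902) → (121.1618,130.1665). Closed: final G1 returns to the first vertex.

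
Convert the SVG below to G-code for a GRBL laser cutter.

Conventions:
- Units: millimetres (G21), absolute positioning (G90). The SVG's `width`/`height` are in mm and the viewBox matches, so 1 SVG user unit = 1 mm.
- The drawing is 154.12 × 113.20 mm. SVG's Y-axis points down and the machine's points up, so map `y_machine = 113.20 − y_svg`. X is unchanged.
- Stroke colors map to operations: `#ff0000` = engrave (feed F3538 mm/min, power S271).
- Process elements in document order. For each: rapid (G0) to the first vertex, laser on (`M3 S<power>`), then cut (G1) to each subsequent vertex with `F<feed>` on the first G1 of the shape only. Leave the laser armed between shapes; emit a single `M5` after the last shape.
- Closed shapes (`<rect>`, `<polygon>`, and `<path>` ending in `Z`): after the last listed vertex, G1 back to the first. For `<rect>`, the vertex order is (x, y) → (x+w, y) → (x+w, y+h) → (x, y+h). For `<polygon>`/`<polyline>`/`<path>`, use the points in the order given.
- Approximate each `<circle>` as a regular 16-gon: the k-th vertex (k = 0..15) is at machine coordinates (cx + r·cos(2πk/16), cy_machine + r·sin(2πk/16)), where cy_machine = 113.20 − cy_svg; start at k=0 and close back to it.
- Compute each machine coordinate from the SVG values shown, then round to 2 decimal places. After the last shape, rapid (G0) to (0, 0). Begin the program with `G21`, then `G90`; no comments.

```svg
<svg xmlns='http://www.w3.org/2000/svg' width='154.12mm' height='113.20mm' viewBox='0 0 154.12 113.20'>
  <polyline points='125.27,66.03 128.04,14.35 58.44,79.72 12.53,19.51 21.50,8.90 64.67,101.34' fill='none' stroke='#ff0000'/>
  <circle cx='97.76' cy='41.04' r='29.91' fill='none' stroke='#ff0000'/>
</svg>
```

1 u = 1 mm; y_m = 113.20 − y.

[1] `<polyline>` open polyline, #ff0000→engrave S271 F3538: (125.27,47.17) → (128.04,98.85) → (58.44,33.48) → (12.53,93.69) → (21.50,104.30) → (64.67,11.86)

[2] `<circle>` circle, #ff0000→engrave S271 F3538: (127.67,72.16) → (125.39,83.61) → (118.91,93.31) → (109.21,99.79) → (97.76,102.07) → (86.31,99.79) → (76.61,93.31) → (70.13,83.61) → (67.85,72.16) → (70.13,60.71) → (76.61,51.01) → (86.31,44.53) → (97.76,42.25) → (109.21,44.53) → (118.91,51.01) → (125.39,60.71) → (127.67,72.16) (closed)

G21
G90
G0 X125.27 Y47.17
M3 S271
G1 X128.04 Y98.85 F3538
G1 X58.44 Y33.48
G1 X12.53 Y93.69
G1 X21.50 Y104.30
G1 X64.67 Y11.86
G0 X127.67 Y72.16
M3 S271
G1 X125.39 Y83.61 F3538
G1 X118.91 Y93.31
G1 X109.21 Y99.79
G1 X97.76 Y102.07
G1 X86.31 Y99.79
G1 X76.61 Y93.31
G1 X70.13 Y83.61
G1 X67.85 Y72.16
G1 X70.13 Y60.71
G1 X76.61 Y51.01
G1 X86.31 Y44.53
G1 X97.76 Y42.25
G1 X109.21 Y44.53
G1 X118.91 Y51.01
G1 X125.39 Y60.71
G1 X127.67 Y72.16
M5
G0 X0.00 Y0.00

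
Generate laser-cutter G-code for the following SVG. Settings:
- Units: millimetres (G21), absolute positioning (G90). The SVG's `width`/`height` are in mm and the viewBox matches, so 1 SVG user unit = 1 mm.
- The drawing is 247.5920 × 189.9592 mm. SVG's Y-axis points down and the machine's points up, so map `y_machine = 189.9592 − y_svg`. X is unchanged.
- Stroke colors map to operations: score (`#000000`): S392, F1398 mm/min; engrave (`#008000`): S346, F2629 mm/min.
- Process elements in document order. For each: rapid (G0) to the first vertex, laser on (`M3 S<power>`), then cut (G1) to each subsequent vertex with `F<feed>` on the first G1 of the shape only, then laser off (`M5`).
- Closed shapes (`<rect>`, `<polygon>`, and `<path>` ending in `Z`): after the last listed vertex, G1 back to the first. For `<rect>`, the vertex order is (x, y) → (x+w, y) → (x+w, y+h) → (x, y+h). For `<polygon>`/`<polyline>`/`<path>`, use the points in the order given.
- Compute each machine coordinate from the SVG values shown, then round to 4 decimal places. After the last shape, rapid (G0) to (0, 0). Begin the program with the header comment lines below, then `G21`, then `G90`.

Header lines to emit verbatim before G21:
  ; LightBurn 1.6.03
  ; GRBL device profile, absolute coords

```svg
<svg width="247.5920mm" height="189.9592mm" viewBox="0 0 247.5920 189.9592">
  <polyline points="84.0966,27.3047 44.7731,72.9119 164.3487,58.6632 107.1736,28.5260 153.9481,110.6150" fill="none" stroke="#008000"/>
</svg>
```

; LightBurn 1.6.03
; GRBL device profile, absolute coords
G21
G90
G0 X84.0966 Y162.6545
M3 S346
G1 X44.7731 Y117.0473 F2629
G1 X164.3487 Y131.2960
G1 X107.1736 Y161.4332
G1 X153.9481 Y79.3442
M5
G0 X0.0000 Y0.0000

1 u = 1 mm; y_m = 189.9592 − y.

[1] `<polyline>` open polyline, #008000→engrave S346 F2629: (84.0966,162.6545) → (44.7731,117.0473) → (164.3487,131.2960) → (107.1736,161.4332) → (153.9481,79.3442)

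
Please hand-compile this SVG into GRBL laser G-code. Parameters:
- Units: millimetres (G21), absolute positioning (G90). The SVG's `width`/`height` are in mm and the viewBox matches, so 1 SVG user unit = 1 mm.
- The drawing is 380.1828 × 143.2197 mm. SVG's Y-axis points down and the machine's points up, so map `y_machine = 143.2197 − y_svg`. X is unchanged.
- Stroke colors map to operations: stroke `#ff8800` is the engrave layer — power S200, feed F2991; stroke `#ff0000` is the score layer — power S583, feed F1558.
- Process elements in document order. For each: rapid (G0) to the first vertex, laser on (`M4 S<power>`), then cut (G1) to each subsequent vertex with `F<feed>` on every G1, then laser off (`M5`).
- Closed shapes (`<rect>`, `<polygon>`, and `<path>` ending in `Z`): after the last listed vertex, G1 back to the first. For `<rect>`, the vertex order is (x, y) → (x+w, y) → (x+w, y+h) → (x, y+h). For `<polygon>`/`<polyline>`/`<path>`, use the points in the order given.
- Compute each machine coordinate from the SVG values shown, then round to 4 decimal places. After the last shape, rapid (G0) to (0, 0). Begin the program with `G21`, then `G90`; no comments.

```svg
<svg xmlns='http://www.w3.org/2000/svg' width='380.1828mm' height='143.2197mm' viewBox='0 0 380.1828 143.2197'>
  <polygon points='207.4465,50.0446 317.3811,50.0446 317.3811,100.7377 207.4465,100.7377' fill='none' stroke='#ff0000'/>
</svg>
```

G21
G90
G0 X207.4465 Y93.1751
M4 S583
G1 X317.3811 Y93.1751 F1558
G1 X317.3811 Y42.4820 F1558
G1 X207.4465 Y42.4820 F1558
G1 X207.4465 Y93.1751 F1558
M5
G0 X0.0000 Y0.0000

1 u = 1 mm; y_m = 143.2197 − y.

[1] `<polygon>` rectangle, #ff0000→score S583 F1558: (207.4465,93.1751) → (317.3811,93.1751) → (317.3811,42.4820) → (207.4465,42.4820) → (207.4465,93.1751) (closed)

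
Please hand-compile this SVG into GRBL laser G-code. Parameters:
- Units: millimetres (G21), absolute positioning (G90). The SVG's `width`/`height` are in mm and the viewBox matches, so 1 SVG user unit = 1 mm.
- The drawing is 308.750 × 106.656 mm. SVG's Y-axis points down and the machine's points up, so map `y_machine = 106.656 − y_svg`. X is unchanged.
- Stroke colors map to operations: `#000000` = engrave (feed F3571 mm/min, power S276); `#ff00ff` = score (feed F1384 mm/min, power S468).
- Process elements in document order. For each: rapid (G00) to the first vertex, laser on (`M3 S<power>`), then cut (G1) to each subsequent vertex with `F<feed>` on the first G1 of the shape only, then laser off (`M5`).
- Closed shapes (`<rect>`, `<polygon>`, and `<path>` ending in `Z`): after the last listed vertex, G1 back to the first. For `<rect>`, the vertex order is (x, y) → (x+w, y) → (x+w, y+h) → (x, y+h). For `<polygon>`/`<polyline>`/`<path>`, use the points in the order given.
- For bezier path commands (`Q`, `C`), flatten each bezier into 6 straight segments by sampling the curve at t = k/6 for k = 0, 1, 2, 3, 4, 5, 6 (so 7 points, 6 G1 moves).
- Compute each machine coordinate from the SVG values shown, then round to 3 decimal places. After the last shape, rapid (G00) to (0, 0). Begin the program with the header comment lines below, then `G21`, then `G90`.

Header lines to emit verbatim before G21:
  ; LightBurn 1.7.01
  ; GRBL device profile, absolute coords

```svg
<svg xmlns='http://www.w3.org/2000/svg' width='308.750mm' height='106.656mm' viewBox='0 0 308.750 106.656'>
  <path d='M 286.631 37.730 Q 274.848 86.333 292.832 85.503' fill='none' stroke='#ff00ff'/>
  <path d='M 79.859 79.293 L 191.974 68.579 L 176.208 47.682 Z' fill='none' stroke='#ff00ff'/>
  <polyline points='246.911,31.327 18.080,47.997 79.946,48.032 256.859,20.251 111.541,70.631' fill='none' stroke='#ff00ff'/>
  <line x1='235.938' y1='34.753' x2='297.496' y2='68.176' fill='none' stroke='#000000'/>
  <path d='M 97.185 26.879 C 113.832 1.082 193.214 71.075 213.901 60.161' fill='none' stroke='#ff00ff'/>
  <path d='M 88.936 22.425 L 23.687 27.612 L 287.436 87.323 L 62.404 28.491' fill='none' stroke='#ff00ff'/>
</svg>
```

1 u = 1 mm; y_m = 106.656 − y.

[1] `<path>` quadratic bezier, #ff00ff→score S468 F1384: (286.631,68.926) → (283.530,54.098) → (282.083,42.017) → (282.290,32.681) → (284.150,26.092) → (287.664,22.249) → (292.832,21.153)

[2] `<path>` closed polygon, #ff00ff→score S468 F1384: (79.859,27.363) → (191.974,38.077) → (176.208,58.974) → (79.859,27.363) (closed)

[3] `<polyline>` open polyline, #ff00ff→score S468 F1384: (246.911,75.329) → (18.080,58.659) → (79.946,58.624) → (256.859,86.405) → (111.541,36.025)

[4] `<line>` line segment, #000000→engrave S276 F3571: (235.938,71.903) → (297.496,38.480)

[5] `<path>` cubic bezier, #ff00ff→score S468 F1384: (97.185,79.777) → (110.174,85.511) → (130.246,80.188) → (154.028,68.717) → (178.146,56.006) → (199.228,46.962) → (213.901,46.495)

[6] `<path>` open polyline, #ff00ff→score S468 F1384: (88.936,84.231) → (23.687,79.044) → (287.436,19.333) → (62.404,78.165)

; LightBurn 1.7.01
; GRBL device profile, absolute coords
G21
G90
G00 X286.631 Y68.926
M3 S468
G1 X283.530 Y54.098 F1384
G1 X282.083 Y42.017
G1 X282.290 Y32.681
G1 X284.150 Y26.092
G1 X287.664 Y22.249
G1 X292.832 Y21.153
M5
G00 X79.859 Y27.363
M3 S468
G1 X191.974 Y38.077 F1384
G1 X176.208 Y58.974
G1 X79.859 Y27.363
M5
G00 X246.911 Y75.329
M3 S468
G1 X18.080 Y58.659 F1384
G1 X79.946 Y58.624
G1 X256.859 Y86.405
G1 X111.541 Y36.025
M5
G00 X235.938 Y71.903
M3 S276
G1 X297.496 Y38.480 F3571
M5
G00 X97.185 Y79.777
M3 S468
G1 X110.174 Y85.511 F1384
G1 X130.246 Y80.188
G1 X154.028 Y68.717
G1 X178.146 Y56.006
G1 X199.228 Y46.962
G1 X213.901 Y46.495
M5
G00 X88.936 Y84.231
M3 S468
G1 X23.687 Y79.044 F1384
G1 X287.436 Y19.333
G1 X62.404 Y78.165
M5
G00 X0.000 Y0.000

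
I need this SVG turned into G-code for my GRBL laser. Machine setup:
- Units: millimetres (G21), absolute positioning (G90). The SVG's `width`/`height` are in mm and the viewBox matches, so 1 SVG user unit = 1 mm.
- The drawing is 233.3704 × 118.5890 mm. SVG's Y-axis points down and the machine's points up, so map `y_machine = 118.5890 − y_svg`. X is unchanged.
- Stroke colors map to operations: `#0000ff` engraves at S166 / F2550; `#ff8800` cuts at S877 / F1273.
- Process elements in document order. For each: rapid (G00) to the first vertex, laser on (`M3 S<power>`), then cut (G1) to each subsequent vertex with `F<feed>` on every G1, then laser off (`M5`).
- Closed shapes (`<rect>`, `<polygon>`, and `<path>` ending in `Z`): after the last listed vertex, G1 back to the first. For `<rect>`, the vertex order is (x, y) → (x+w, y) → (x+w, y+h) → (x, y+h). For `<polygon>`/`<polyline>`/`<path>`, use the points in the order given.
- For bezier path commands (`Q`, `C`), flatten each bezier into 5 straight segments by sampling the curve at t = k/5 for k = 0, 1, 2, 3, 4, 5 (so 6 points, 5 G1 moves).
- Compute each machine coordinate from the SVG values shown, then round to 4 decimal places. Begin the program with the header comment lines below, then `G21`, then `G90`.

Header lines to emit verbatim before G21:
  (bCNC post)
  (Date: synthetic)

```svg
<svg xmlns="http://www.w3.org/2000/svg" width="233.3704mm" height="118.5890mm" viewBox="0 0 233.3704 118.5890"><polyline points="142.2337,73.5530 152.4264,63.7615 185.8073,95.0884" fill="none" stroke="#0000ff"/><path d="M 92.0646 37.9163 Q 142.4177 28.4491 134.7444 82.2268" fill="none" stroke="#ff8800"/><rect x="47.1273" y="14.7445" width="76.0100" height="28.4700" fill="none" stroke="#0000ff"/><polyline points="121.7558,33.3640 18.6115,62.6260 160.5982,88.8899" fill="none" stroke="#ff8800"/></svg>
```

1 u = 1 mm; y_m = 118.5890 − y.

[1] `<polyline>` open polyline, #0000ff→engrave S166 F2550: (142.2337,45.0360) → (152.4264,54.8275) → (185.8073,23.5006)

[2] `<path>` quadratic bezier, #ff8800→cut S877 F1273: (92.0646,80.6727) → (109.8848,81.9298) → (123.0629,78.1273) → (131.5988,69.2652) → (135.4927,55.3435) → (134.7444,36.3622)

[3] `<rect>` rectangle, #0000ff→engrave S166 F2550: (47.1273,103.8445) → (123.1373,103.8445) → (123.1373,75.3745) → (47.1273,75.3745) → (47.1273,103.8445) (closed)

[4] `<polyline>` open polyline, #ff8800→cut S877 F1273: (121.7558,85.2250) → (18.6115,55.9630) → (160.5982,29.6991)

(bCNC post)
(Date: synthetic)
G21
G90
G00 X142.2337 Y45.0360
M3 S166
G1 X152.4264 Y54.8275 F2550
G1 X185.8073 Y23.5006 F2550
M5
G00 X92.0646 Y80.6727
M3 S877
G1 X109.8848 Y81.9298 F1273
G1 X123.0629 Y78.1273 F1273
G1 X131.5988 Y69.2652 F1273
G1 X135.4927 Y55.3435 F1273
G1 X134.7444 Y36.3622 F1273
M5
G00 X47.1273 Y103.8445
M3 S166
G1 X123.1373 Y103.8445 F2550
G1 X123.1373 Y75.3745 F2550
G1 X47.1273 Y75.3745 F2550
G1 X47.1273 Y103.8445 F2550
M5
G00 X121.7558 Y85.2250
M3 S877
G1 X18.6115 Y55.9630 F1273
G1 X160.5982 Y29.6991 F1273
M5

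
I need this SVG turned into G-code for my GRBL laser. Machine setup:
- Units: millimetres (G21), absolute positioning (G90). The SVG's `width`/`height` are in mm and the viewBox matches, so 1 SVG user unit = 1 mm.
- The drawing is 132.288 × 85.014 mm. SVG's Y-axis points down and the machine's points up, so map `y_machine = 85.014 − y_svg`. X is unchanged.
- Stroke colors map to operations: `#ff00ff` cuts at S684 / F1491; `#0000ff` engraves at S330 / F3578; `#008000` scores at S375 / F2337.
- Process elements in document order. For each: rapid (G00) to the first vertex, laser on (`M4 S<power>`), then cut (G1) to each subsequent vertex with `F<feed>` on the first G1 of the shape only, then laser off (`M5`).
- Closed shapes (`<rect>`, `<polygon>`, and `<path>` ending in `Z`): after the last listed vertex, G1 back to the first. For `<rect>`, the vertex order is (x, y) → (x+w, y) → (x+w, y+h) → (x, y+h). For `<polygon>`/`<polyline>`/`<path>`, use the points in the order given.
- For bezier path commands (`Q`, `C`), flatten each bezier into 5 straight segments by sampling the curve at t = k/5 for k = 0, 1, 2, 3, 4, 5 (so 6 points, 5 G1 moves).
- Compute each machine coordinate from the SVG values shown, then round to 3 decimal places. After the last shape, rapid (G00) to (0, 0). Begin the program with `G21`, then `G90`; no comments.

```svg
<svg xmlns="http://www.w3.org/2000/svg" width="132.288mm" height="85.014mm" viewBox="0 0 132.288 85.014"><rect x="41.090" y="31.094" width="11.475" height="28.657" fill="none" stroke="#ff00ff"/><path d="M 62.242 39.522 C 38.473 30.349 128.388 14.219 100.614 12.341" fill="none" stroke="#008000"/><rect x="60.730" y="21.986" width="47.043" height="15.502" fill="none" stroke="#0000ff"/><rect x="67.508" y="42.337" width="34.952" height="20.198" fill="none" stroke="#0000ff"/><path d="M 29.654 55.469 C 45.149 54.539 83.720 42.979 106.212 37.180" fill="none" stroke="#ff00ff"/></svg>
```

G21
G90
G00 X41.090 Y53.920
M4 S684
G1 X52.565 Y53.920 F1491
G1 X52.565 Y25.263
G1 X41.090 Y25.263
G1 X41.090 Y53.920
M5
G00 X62.242 Y45.492
M4 S375
G1 X59.772 Y51.661 F2337
G1 X73.480 Y58.482
G1 X92.260 Y64.936
G1 X105.007 Y70.006
G1 X100.614 Y72.673
M5
G00 X60.730 Y63.028
M4 S330
G1 X107.773 Y63.028 F3578
G1 X107.773 Y47.526
G1 X60.730 Y47.526
G1 X60.730 Y63.028
M5
G00 X67.508 Y42.677
M4 S330
G1 X102.460 Y42.677 F3578
G1 X102.460 Y22.479
G1 X67.508 Y22.479
G1 X67.508 Y42.677
M5
G00 X29.654 Y29.545
M4 S684
G1 X41.407 Y31.247 F1491
G1 X56.819 Y34.714
G1 X74.010 Y39.159
G1 X91.101 Y43.794
G1 X106.212 Y47.834
M5
G00 X0.000 Y0.000

1 u = 1 mm; y_m = 85.014 − y.

[1] `<rect>` rectangle, #ff00ff→cut S684 F1491: (41.090,53.920) → (52.565,53.920) → (52.565,25.263) → (41.090,25.263) → (41.090,53.920) (closed)

[2] `<path>` cubic bezier, #008000→score S375 F2337: (62.242,45.492) → (59.772,51.661) → (73.480,58.482) → (92.260,64.936) → (105.007,70.006) → (100.614,72.673)

[3] `<rect>` rectangle, #0000ff→engrave S330 F3578: (60.730,63.028) → (107.773,63.028) → (107.773,47.526) → (60.730,47.526) → (60.730,63.028) (closed)

[4] `<rect>` rectangle, #0000ff→engrave S330 F3578: (67.508,42.677) → (102.460,42.677) → (102.460,22.479) → (67.508,22.479) → (67.508,42.677) (closed)

[5] `<path>` cubic bezier, #ff00ff→cut S684 F1491: (29.654,29.545) → (41.407,31.247) → (56.819,34.714) → (74.010,39.159) → (91.101,43.794) → (106.212,47.834)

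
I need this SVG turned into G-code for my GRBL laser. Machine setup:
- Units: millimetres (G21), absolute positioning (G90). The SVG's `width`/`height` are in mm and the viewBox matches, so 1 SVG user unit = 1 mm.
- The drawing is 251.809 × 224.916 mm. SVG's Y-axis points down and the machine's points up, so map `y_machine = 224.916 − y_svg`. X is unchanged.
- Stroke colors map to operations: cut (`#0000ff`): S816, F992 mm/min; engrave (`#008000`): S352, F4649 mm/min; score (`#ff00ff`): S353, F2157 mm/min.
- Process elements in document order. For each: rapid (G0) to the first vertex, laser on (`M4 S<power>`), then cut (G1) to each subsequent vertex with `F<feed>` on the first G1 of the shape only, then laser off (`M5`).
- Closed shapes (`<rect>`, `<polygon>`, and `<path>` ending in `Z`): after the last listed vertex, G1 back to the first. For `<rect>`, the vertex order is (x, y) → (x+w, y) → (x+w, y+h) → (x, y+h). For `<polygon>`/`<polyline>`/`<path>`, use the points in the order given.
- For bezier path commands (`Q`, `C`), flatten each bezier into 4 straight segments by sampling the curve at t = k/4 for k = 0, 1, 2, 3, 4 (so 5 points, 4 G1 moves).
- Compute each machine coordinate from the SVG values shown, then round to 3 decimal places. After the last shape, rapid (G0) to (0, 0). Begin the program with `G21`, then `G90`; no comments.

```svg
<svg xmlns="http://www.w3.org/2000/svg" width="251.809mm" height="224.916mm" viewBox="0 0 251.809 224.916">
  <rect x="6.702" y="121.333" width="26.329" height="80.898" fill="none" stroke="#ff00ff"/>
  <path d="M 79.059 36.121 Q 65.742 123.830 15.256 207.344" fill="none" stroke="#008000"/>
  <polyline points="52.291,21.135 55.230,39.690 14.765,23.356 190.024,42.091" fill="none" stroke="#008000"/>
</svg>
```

G21
G90
G0 X6.702 Y103.583
M4 S353
G1 X33.031 Y103.583 F2157
G1 X33.031 Y22.685
G1 X6.702 Y22.685
G1 X6.702 Y103.583
M5
G0 X79.059 Y188.795
M4 S352
G1 X70.077 Y145.203 F4649
G1 X56.450 Y102.135
G1 X38.176 Y59.591
G1 X15.256 Y17.572
M5
G0 X52.291 Y203.781
M4 S352
G1 X55.230 Y185.226 F4649
G1 X14.765 Y201.560
G1 X190.024 Y182.825
M5
G0 X0.000 Y0.000

Since the viewBox matches the mm dimensions, user units are millimetres directly. The only transform is the Y-flip y_m = 224.916 − y_svg.

Shape 1 is a rectangle drawn with `<rect>`. Its stroke #ff00ff means score at S353, F2157. After flipping Y the toolpath is (6.702,103.583) → (33.031,103.583) → (33.031,22.685) → (6.702,22.685) → (6.702,103.583), returning to the start.

Shape 2 is a quadratic bezier drawn with `<path>`. Its stroke #008000 means engrave at S352, F4649. After flipping Y the toolpath is (79.059,188.795) → (70.077,145.203) → (56.450,102.135) → (38.176,59.591) → (15.256,17.572).

Shape 3 is a open polyline drawn with `<polyline>`. Its stroke #008000 means engrave at S352, F4649. After flipping Y the toolpath is (52.291,203.781) → (55.230,185.226) → (14.765,201.560) → (190.024,182.825).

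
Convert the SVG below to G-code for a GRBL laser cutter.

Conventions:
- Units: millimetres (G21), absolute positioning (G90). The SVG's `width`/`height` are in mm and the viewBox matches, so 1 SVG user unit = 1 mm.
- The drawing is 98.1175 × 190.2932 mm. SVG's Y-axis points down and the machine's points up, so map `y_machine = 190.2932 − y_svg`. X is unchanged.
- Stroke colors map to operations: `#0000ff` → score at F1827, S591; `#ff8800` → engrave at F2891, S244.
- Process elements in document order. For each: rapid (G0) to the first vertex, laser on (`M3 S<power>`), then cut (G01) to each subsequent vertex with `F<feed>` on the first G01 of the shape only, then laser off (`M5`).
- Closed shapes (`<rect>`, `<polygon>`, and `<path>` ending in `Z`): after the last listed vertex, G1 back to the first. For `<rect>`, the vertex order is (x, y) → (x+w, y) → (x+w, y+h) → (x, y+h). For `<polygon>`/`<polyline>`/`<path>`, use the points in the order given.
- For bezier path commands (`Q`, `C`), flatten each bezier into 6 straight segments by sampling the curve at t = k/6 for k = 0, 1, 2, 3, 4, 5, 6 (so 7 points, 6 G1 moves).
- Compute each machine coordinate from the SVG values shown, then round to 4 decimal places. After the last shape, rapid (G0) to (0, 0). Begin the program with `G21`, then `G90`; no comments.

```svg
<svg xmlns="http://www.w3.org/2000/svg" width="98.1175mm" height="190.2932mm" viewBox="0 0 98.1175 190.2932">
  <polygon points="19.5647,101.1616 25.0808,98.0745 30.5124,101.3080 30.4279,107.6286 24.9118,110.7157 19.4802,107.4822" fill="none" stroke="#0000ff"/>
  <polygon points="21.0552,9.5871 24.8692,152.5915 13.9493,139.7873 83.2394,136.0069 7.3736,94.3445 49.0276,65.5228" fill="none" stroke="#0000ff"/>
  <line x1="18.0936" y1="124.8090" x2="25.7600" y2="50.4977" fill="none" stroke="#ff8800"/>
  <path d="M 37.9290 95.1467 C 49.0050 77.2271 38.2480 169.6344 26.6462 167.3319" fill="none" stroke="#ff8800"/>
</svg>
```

1 u = 1 mm; y_m = 190.2932 − y.

[1] `<polygon>` regular polygon, #0000ff→score S591 F1827: (19.5647,89.1316) → (25.0808,92.2187) → (30.5124,88.9852) → (30.4279,82.6646) → (24.9118,79.5775) → (19.4802,82.8110) → (19.5647,89.1316) (closed)

[2] `<polygon>` closed polygon, #0000ff→score S591 F1827: (21.0552,180.7061) → (24.8692,37.7017) → (13.9493,50.5059) → (83.2394,54.2863) → (7.3736,95.9487) → (49.0276,124.7704) → (21.0552,180.7061) (closed)

[3] `<line>` line segment, #ff8800→engrave S244 F2891: (18.0936,65.4842) → (25.7600,139.7955)

[4] `<path>` cubic bezier, #ff8800→engrave S244 F2891: (37.9290,95.1465) → (41.7448,95.8616) → (42.5047,83.8844) → (40.7918,64.9103) → (37.1891,44.6348) → (32.2795,28.7533) → (26.6462,22.9613)

G21
G90
G0 X19.5647 Y89.1316
M3 S591
G01 X25.0808 Y92.2187 F1827
G01 X30.5124 Y88.9852
G01 X30.4279 Y82.6646
G01 X24.9118 Y79.5775
G01 X19.4802 Y82.8110
G01 X19.5647 Y89.1316
M5
G0 X21.0552 Y180.7061
M3 S591
G01 X24.8692 Y37.7017 F1827
G01 X13.9493 Y50.5059
G01 X83.2394 Y54.2863
G01 X7.3736 Y95.9487
G01 X49.0276 Y124.7704
G01 X21.0552 Y180.7061
M5
G0 X18.0936 Y65.4842
M3 S244
G01 X25.7600 Y139.7955 F2891
M5
G0 X37.9290 Y95.1465
M3 S244
G01 X41.7448 Y95.8616 F2891
G01 X42.5047 Y83.8844
G01 X40.7918 Y64.9103
G01 X37.1891 Y44.6348
G01 X32.2795 Y28.7533
G01 X26.6462 Y22.9613
M5
G0 X0.0000 Y0.0000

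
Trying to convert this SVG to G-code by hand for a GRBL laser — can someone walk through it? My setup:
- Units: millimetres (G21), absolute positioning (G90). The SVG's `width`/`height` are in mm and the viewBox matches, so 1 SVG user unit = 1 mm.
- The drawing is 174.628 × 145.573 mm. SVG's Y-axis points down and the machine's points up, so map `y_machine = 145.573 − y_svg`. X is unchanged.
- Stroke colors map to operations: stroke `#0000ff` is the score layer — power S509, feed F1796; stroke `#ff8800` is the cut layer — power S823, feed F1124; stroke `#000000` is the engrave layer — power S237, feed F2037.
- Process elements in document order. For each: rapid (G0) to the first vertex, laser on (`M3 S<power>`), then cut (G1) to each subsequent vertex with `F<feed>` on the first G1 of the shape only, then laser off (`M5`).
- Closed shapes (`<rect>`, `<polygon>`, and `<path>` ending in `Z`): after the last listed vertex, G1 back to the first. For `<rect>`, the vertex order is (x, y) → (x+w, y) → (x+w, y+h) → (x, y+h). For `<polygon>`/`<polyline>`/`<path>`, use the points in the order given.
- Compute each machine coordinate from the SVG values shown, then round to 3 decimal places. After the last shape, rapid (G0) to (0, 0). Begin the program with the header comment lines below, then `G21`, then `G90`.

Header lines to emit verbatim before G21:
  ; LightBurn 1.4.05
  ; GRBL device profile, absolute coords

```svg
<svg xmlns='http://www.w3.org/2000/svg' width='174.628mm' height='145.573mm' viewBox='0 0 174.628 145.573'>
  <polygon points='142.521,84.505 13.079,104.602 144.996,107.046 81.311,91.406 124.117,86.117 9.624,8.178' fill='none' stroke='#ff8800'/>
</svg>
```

; LightBurn 1.4.05
; GRBL device profile, absolute coords
G21
G90
G0 X142.521 Y61.068
M3 S823
G1 X13.079 Y40.971 F1124
G1 X144.996 Y38.527
G1 X81.311 Y54.167
G1 X124.117 Y59.456
G1 X9.624 Y137.395
G1 X142.521 Y61.068
M5
G0 X0.000 Y0.000

viewBox `0 0 174.628 145.573` with mm width/height → 1 unit = 1 mm. Flip: y_m = 145.573 − y_svg.

**Shape 1** — `<polygon>` closed polygon, stroke `#ff8800` → cut (S823, F1124). Machine vertices: (142.521,61.068) → (13.079,40.971) → (144.996,38.527) → (81.311,54.167) → (124.117,59.456) → (9.624,137.395) → (142.521,61.068). Closed: final G1 returns to the first vertex.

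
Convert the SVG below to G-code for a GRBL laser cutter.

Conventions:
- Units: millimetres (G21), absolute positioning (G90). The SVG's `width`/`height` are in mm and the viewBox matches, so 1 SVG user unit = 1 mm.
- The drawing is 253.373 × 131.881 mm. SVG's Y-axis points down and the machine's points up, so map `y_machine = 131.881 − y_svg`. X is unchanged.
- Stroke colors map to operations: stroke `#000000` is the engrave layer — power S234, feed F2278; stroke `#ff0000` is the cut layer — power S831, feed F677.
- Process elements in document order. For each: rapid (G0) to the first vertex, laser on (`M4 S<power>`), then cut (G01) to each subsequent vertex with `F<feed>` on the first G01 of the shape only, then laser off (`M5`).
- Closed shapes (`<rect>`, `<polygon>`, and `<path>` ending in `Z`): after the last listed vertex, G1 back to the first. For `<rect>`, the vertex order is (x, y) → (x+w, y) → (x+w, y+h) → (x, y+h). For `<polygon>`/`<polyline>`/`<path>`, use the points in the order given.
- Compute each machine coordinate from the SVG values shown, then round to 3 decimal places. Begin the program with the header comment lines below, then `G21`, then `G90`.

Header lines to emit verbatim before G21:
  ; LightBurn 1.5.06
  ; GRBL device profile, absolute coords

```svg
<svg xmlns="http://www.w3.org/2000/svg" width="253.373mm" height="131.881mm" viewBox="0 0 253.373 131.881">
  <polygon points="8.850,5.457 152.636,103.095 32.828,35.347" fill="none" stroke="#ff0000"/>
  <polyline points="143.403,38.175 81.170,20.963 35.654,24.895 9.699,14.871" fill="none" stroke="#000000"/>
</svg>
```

Since the viewBox matches the mm dimensions, user units are millimetres directly. The only transform is the Y-flip y_m = 131.881 − y_svg.

Shape 1 is a closed polygon drawn with `<polygon>`. Its stroke #ff0000 means cut at S831, F677. After flipping Y the toolpath is (8.850,126.424) → (152.636,28.786) → (32.828,96.534) → (8.850,126.424), returning to the start.

Shape 2 is a open polyline drawn with `<polyline>`. Its stroke #000000 means engrave at S234, F2278. After flipping Y the toolpath is (143.403,93.706) → (81.170,110.918) → (35.654,106.986) → (9.699,117.010).

; LightBurn 1.5.06
; GRBL device profile, absolute coords
G21
G90
G0 X8.850 Y126.424
M4 S831
G01 X152.636 Y28.786 F677
G01 X32.828 Y96.534
G01 X8.850 Y126.424
M5
G0 X143.403 Y93.706
M4 S234
G01 X81.170 Y110.918 F2278
G01 X35.654 Y106.986
G01 X9.699 Y117.010
M5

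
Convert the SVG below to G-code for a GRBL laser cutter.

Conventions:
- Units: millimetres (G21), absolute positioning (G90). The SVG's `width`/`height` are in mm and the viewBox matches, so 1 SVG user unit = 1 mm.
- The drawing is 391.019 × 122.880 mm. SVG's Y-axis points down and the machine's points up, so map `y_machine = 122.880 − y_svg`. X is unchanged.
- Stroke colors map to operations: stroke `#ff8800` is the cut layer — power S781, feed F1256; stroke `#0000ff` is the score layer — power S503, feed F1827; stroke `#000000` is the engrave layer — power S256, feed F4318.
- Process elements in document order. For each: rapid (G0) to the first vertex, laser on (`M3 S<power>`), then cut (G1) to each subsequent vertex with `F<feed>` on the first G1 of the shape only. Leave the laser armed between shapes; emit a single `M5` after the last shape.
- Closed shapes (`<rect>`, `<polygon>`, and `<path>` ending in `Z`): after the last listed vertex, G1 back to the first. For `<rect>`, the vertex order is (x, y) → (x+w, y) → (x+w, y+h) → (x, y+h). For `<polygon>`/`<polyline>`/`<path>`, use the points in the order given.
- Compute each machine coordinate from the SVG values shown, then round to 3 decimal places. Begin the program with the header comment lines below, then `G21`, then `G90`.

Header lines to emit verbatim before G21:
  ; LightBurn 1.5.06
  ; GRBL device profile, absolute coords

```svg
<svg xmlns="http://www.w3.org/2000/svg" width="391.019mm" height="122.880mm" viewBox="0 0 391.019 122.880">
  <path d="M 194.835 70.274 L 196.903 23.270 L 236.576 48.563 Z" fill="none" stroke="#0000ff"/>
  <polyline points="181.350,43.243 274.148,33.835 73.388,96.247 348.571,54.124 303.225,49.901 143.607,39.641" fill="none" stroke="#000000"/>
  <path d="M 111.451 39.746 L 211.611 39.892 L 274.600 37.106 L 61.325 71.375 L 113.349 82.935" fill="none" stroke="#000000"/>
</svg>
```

viewBox `0 0 391.019 122.880` with mm width/height → 1 unit = 1 mm. Flip: y_m = 122.880 − y_svg.

**Shape 1** — `<path>` regular polygon, stroke `#0000ff` → score (S503, F1827). Machine vertices: (194.835,52.606) → (196.903,99.610) → (236.576,74.317) → (194.835,52.606). Closed: final G1 returns to the first vertex.

**Shape 2** — `<polyline>` open polyline, stroke `#000000` → engrave (S256, F4318). Machine vertices: (181.350,79.637) → (274.148,89.045) → (73.388,26.633) → (348.571,68.756) → (303.225,72.979) → (143.607,83.239). Open path.

**Shape 3** — `<path>` open polyline, stroke `#000000` → engrave (S256, F4318). Machine vertices: (111.451,83.134) → (211.611,82.988) → (274.600,85.774) → (61.325,51.505) → (113.349,39.945). Open path.

; LightBurn 1.5.06
; GRBL device profile, absolute coords
G21
G90
G0 X194.835 Y52.606
M3 S503
G1 X196.903 Y99.610 F1827
G1 X236.576 Y74.317
G1 X194.835 Y52.606
G0 X181.350 Y79.637
M3 S256
G1 X274.148 Y89.045 F4318
G1 X73.388 Y26.633
G1 X348.571 Y68.756
G1 X303.225 Y72.979
G1 X143.607 Y83.239
G0 X111.451 Y83.134
M3 S256
G1 X211.611 Y82.988 F4318
G1 X274.600 Y85.774
G1 X61.325 Y51.505
G1 X113.349 Y39.945
M5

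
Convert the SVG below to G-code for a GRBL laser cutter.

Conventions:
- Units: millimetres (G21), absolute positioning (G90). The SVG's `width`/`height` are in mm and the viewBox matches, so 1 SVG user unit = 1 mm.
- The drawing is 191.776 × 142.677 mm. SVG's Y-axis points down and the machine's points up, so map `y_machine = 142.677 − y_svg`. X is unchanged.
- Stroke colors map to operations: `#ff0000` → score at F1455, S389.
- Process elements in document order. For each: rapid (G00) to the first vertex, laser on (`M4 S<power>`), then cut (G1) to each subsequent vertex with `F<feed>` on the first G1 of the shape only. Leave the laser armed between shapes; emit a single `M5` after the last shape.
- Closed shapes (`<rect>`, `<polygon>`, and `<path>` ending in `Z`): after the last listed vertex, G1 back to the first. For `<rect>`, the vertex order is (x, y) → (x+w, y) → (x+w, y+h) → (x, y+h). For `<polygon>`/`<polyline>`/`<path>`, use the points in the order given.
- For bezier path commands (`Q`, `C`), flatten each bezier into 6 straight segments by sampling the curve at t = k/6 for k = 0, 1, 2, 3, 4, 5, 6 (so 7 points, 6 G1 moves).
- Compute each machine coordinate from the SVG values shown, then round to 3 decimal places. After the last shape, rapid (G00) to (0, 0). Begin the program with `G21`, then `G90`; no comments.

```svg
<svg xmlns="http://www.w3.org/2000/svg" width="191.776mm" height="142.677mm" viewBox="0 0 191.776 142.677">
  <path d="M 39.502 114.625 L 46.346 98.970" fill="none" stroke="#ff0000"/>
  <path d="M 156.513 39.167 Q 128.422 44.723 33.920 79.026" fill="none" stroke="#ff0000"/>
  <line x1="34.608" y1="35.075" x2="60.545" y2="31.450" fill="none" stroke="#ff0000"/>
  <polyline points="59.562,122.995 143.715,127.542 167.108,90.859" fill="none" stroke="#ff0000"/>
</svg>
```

Since the viewBox matches the mm dimensions, user units are millimetres directly. The only transform is the Y-flip y_m = 142.677 − y_svg.

Shape 1 is a line segment drawn with `<path>`. Its stroke #ff0000 means score at S389, F1455. After flipping Y the toolpath is (39.502,28.052) → (46.346,43.707).

Shape 2 is a quadratic bezier drawn with `<path>`. Its stroke #ff0000 means score at S389, F1455. After flipping Y the toolpath is (156.513,103.510) → (145.305,100.859) → (130.407,96.612) → (111.819,90.767) → (89.542,83.326) → (63.576,74.287) → (33.920,63.651).

Shape 3 is a line segment drawn with `<line>`. Its stroke #ff0000 means score at S389, F1455. After flipping Y the toolpath is (34.608,107.602) → (60.545,111.227).

Shape 4 is a open polyline drawn with `<polyline>`. Its stroke #ff0000 means score at S389, F1455. After flipping Y the toolpath is (59.562,19.682) → (143.715,15.135) → (167.108,51.818).

G21
G90
G00 X39.502 Y28.052
M4 S389
G1 X46.346 Y43.707 F1455
G00 X156.513 Y103.510
M4 S389
G1 X145.305 Y100.859 F1455
G1 X130.407 Y96.612
G1 X111.819 Y90.767
G1 X89.542 Y83.326
G1 X63.576 Y74.287
G1 X33.920 Y63.651
G00 X34.608 Y107.602
M4 S389
G1 X60.545 Y111.227 F1455
G00 X59.562 Y19.682
M4 S389
G1 X143.715 Y15.135 F1455
G1 X167.108 Y51.818
M5
G00 X0.000 Y0.000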